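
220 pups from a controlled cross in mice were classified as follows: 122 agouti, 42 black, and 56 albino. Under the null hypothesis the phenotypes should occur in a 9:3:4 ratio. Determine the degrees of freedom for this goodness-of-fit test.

2

A goodness-of-fit test with 3 phenotype classes has df = 3 − 1 = 2.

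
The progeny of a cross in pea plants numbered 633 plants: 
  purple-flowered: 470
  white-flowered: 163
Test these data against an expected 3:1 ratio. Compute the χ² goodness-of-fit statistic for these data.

0.190

The 3:1 ratio has 4 parts, so with N = 633 the expected counts are:
  purple-flowered: 633 × 3/4 = 474.75
  white-flowered: 633 × 1/4 = 158.25
χ² = Σ (O − E)² / E
  purple-flowered: (470 − 474.75)² / 474.75 = 0.0475
  white-flowered: (163 − 158.25)² / 158.25 = 0.1426
χ² = 0.0475 + 0.1426 = 0.1901 ≈ 0.190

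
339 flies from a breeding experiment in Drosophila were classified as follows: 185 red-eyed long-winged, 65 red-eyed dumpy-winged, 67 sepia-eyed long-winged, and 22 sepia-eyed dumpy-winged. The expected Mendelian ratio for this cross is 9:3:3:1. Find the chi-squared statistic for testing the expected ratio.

0.419

The 9:3:3:1 ratio has 16 parts, so with N = 339 the expected counts are:
  red-eyed long-winged: 339 × 9/16 = 190.6875
  red-eyed dumpy-winged: 339 × 3/16 = 63.5625
  sepia-eyed long-winged: 339 × 3/16 = 63.5625
  sepia-eyed dumpy-winged: 339 × 1/16 = 21.1875
χ² = Σ (O − E)² / E
  red-eyed long-winged: (185 − 190.6875)² / 190.6875 = 0.1696
  red-eyed dumpy-winged: (65 − 63.5625)² / 63.5625 = 0.0325
  sepia-eyed long-winged: (67 − 63.5625)² / 63.5625 = 0.1859
  sepia-eyed dumpy-winged: (22 − 21.1875)² / 21.1875 = 0.0312
χ² = 0.1696 + 0.0325 + 0.1859 + 0.0312 = 0.4192 ≈ 0.419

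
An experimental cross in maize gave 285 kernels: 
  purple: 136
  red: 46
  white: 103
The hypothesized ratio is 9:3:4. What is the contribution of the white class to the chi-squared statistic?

The 9:3:4 ratio has 16 parts, so with N = 285 the expected counts are:
  purple: 285 × 9/16 = 160.3125
  red: 285 × 3/16 = 53.4375
  white: 285 × 4/16 = 71.25
Contribution of white: (103 − 71.25)² / 71.25 = 14.1482

14.148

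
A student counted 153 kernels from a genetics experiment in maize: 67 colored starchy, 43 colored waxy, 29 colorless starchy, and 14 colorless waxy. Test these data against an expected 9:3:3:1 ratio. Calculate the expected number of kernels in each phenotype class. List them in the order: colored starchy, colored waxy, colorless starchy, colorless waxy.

86.0625, 28.6875, 28.6875, 9.5625

Total ratio parts = 16. Expected numbers out of 153:
  colored starchy: 153 × 9/16 = 86.0625
  colored waxy: 153 × 3/16 = 28.6875
  colorless starchy: 153 × 3/16 = 28.6875
  colorless waxy: 153 × 1/16 = 9.5625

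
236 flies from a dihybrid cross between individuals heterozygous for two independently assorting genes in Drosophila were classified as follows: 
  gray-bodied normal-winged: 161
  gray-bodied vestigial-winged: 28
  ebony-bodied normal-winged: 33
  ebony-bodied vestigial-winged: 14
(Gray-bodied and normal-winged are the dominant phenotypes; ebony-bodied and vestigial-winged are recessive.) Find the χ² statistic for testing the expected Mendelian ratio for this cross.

A dihybrid F₂ with independent assortment and complete dominance at both loci gives a 9:3:3:1 phenotypic ratio.
Total ratio parts = 16. Expected numbers out of 236:
  gray-bodied normal-winged: 236 × 9/16 = 132.75
  gray-bodied vestigial-winged: 236 × 3/16 = 44.25
  ebony-bodied normal-winged: 236 × 3/16 = 44.25
  ebony-bodied vestigial-winged: 236 × 1/16 = 14.75
χ² = Σ (O − E)² / E
  gray-bodied normal-winged: (161 − 132.75)² / 132.75 = 6.0118
  gray-bodied vestigial-winged: (28 − 44.25)² / 44.25 = 5.9675
  ebony-bodied normal-winged: (33 − 44.25)² / 44.25 = 2.8602
  ebony-bodied vestigial-winged: (14 − 14.75)² / 14.75 = 0.0381
χ² = 6.0118 + 5.9675 + 2.8602 + 0.0381 = 14.8776 ≈ 14.878

14.878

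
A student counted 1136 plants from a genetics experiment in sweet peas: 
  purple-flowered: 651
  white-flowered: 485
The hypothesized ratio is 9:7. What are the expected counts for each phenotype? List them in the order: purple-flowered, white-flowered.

Expected counts for N = 1136 under a 9:7 ratio (total parts = 16):
  purple-flowered: 1136 × 9/16 = 639
  white-flowered: 1136 × 7/16 = 497

639, 497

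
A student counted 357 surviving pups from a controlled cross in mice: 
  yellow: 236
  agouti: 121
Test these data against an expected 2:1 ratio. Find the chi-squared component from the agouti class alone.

Under the 2:1 hypothesis (Σ ratio = 3, N = 357):
  yellow: 357 × 2/3 = 238
  agouti: 357 × 1/3 = 119
Contribution of agouti: (121 − 119)² / 119 = 0.0336

0.034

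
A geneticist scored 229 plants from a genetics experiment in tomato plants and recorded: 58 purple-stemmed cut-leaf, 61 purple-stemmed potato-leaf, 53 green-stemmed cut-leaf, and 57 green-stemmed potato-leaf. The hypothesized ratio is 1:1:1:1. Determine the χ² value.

0.572

The 1:1:1:1 ratio has 4 parts, so with N = 229 the expected counts are:
  purple-stemmed cut-leaf: 229 × 1/4 = 57.25
  purple-stemmed potato-leaf: 229 × 1/4 = 57.25
  green-stemmed cut-leaf: 229 × 1/4 = 57.25
  green-stemmed potato-leaf: 229 × 1/4 = 57.25
χ² = Σ (O − E)² / E
  purple-stemmed cut-leaf: (58 − 57.25)² / 57.25 = 0.0098
  purple-stemmed potato-leaf: (61 − 57.25)² / 57.25 = 0.2456
  green-stemmed cut-leaf: (53 − 57.25)² / 57.25 = 0.3155
  green-stemmed potato-leaf: (57 − 57.25)² / 57.25 = 0.0011
χ² = 0.0098 + 0.2456 + 0.3155 + 0.0011 = 0.572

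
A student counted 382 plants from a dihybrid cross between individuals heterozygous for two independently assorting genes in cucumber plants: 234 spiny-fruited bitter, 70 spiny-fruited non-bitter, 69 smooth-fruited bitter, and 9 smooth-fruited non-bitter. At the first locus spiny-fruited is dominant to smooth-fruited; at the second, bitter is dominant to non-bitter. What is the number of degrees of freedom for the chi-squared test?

A dihybrid F₂ with independent assortment and complete dominance at both loci gives a 9:3:3:1 phenotypic ratio.
A goodness-of-fit test with 4 phenotype classes has df = 4 − 1 = 3.

3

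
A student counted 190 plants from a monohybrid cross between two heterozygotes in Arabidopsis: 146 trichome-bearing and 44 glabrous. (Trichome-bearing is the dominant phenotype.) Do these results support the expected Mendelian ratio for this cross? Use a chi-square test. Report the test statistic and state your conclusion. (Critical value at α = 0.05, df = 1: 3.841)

For a monohybrid cross between heterozygotes with complete dominance, the expected phenotypic ratio is 3:1.
Total ratio parts = 4. Expected numbers out of 190:
  trichome-bearing: 190 × 3/4 = 142.5
  glabrous: 190 × 1/4 = 47.5
χ² = Σ (O − E)² / E
  trichome-bearing: (146 − 142.5)² / 142.5 = 0.0860
  glabrous: (44 − 47.5)² / 47.5 = 0.2579
χ² = 0.0860 + 0.2579 = 0.3439 ≈ 0.344
Degrees of freedom = 2 − 1 = 1; critical value at α = 0.05 is 3.841.
Since 0.344 < 3.841, we fail to reject the null hypothesis — the data are consistent with the 3:1 ratio.

0.344; consistent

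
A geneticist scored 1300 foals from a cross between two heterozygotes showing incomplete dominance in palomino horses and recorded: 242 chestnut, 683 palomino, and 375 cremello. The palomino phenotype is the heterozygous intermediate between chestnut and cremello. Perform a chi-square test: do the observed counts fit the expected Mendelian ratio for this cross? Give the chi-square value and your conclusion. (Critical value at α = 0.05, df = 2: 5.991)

With incomplete dominance, a heterozygote × heterozygote cross gives a 1:2:1 phenotypic ratio.
Total ratio parts = 4. Expected numbers out of 1300:
  chestnut: 1300 × 1/4 = 325
  palomino: 1300 × 2/4 = 650
  cremello: 1300 × 1/4 = 325
χ² = Σ (O − E)² / E
  chestnut: (242 − 325)² / 325 = 21.1969
  palomino: (683 − 650)² / 650 = 1.6754
  cremello: (375 − 325)² / 325 = 7.6923
χ² = 21.1969 + 1.6754 + 7.6923 = 30.5646 ≈ 30.565
Degrees of freedom = 3 − 1 = 2; critical value at α = 0.05 is 5.991.
Since 30.565 > 5.991, we reject the null hypothesis — the data do not fit the 1:2:1 ratio.

30.565; not consistent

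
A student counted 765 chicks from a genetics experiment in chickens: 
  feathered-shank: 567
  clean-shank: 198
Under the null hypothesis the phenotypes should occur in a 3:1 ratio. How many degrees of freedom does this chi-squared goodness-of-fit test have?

A goodness-of-fit test with 2 phenotype classes has df = 2 − 1 = 1.

1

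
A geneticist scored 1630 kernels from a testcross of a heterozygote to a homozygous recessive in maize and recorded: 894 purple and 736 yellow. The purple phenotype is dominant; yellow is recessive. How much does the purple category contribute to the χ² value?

7.658

A testcross of a heterozygote (Aa × aa) gives a 1:1 phenotypic ratio.
Total ratio parts = 2. Expected numbers out of 1630:
  purple: 1630 × 1/2 = 815
  yellow: 1630 × 1/2 = 815
Contribution of purple: (894 − 815)² / 815 = 7.6577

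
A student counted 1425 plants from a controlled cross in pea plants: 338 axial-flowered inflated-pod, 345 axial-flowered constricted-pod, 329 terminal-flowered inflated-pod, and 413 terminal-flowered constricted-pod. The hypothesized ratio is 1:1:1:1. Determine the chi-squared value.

12.415

Expected counts for N = 1425 under a 1:1:1:1 ratio (total parts = 4):
  axial-flowered inflated-pod: 1425 × 1/4 = 356.25
  axial-flowered constricted-pod: 1425 × 1/4 = 356.25
  terminal-flowered inflated-pod: 1425 × 1/4 = 356.25
  terminal-flowered constricted-pod: 1425 × 1/4 = 356.25
χ² = Σ (O − E)² / E
  axial-flowered inflated-pod: (338 − 356.25)² / 356.25 = 0.9349
  axial-flowered constricted-pod: (345 − 356.25)² / 356.25 = 0.3553
  terminal-flowered inflated-pod: (329 − 356.25)² / 356.25 = 2.0844
  terminal-flowered constricted-pod: (413 − 356.25)² / 356.25 = 9.0402
χ² = 0.9349 + 0.3553 + 2.0844 + 9.0402 = 12.4148 ≈ 12.415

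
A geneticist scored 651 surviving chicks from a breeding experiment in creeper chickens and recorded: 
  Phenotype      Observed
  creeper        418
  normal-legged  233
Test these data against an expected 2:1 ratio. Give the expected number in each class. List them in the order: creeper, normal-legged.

Under the 2:1 hypothesis (Σ ratio = 3, N = 651):
  creeper: 651 × 2/3 = 434
  normal-legged: 651 × 1/3 = 217

434, 217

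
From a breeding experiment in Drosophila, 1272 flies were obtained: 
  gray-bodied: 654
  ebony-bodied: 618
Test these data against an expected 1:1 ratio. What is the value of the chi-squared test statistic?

1.019

Under the 1:1 hypothesis (Σ ratio = 2, N = 1272):
  gray-bodied: 1272 × 1/2 = 636
  ebony-bodied: 1272 × 1/2 = 636
χ² = Σ (O − E)² / E
  gray-bodied: (654 − 636)² / 636 = 0.5094
  ebony-bodied: (618 − 636)² / 636 = 0.5094
χ² = 0.5094 + 0.5094 = 1.0188 ≈ 1.019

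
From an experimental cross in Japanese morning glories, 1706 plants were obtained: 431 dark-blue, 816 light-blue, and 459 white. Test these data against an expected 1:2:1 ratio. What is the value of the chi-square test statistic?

Expected counts for N = 1706 under a 1:2:1 ratio (total parts = 4):
  dark-blue: 1706 × 1/4 = 426.5
  light-blue: 1706 × 2/4 = 853
  white: 1706 × 1/4 = 426.5
χ² = Σ (O − E)² / E
  dark-blue: (431 − 426.5)² / 426.5 = 0.0475
  light-blue: (816 − 853)² / 853 = 1.6049
  white: (459 − 426.5)² / 426.5 = 2.4766
χ² = 0.0475 + 1.6049 + 2.4766 = 4.129

4.129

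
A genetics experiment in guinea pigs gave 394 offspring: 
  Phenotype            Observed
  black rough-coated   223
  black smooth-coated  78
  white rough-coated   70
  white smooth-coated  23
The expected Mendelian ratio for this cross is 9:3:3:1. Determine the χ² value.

0.549

Under the 9:3:3:1 hypothesis (Σ ratio = 16, N = 394):
  black rough-coated: 394 × 9/16 = 221.625
  black smooth-coated: 394 × 3/16 = 73.875
  white rough-coated: 394 × 3/16 = 73.875
  white smooth-coated: 394 × 1/16 = 24.625
χ² = Σ (O − E)² / E
  black rough-coated: (223 − 221.625)² / 221.625 = 0.0085
  black smooth-coated: (78 − 73.875)² / 73.875 = 0.2303
  white rough-coated: (70 − 73.875)² / 73.875 = 0.2033
  white smooth-coated: (23 − 24.625)² / 24.625 = 0.1072
χ² = 0.0085 + 0.2303 + 0.2033 + 0.1072 = 0.5493 ≈ 0.549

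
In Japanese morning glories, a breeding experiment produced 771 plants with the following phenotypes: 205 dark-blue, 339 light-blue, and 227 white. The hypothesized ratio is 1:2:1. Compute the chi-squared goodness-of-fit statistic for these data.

12.473

Expected counts for N = 771 under a 1:2:1 ratio (total parts = 4):
  dark-blue: 771 × 1/4 = 192.75
  light-blue: 771 × 2/4 = 385.5
  white: 771 × 1/4 = 192.75
χ² = Σ (O − E)² / E
  dark-blue: (205 − 192.75)² / 192.75 = 0.7785
  light-blue: (339 − 385.5)² / 385.5 = 5.6089
  white: (227 − 192.75)² / 192.75 = 6.0859
χ² = 0.7785 + 5.6089 + 6.0859 = 12.4733 ≈ 12.473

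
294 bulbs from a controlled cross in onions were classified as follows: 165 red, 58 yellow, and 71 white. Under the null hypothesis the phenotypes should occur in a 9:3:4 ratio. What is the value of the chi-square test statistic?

Expected counts for N = 294 under a 9:3:4 ratio (total parts = 16):
  red: 294 × 9/16 = 165.375
  yellow: 294 × 3/16 = 55.125
  white: 294 × 4/16 = 73.5
χ² = Σ (O − E)² / E
  red: (165 − 165.375)² / 165.375 = 0.0009
  yellow: (58 − 55.125)² / 55.125 = 0.1499
  white: (71 − 73.5)² / 73.5 = 0.0850
χ² = 0.0009 + 0.1499 + 0.0850 = 0.2358 ≈ 0.236

0.236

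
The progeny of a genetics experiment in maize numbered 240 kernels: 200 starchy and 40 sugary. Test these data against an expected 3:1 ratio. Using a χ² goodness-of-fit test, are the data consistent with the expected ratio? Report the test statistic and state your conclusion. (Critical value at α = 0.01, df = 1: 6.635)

Total ratio parts = 4. Expected numbers out of 240:
  starchy: 240 × 3/4 = 180
  sugary: 240 × 1/4 = 60
χ² = Σ (O − E)² / E
  starchy: (200 − 180)² / 180 = 2.2222
  sugary: (40 − 60)² / 60 = 6.6667
χ² = 2.2222 + 6.6667 = 8.8889 ≈ 8.889
Degrees of freedom = 2 − 1 = 1; critical value at α = 0.01 is 6.635.
Since 8.889 > 6.635, we reject the null hypothesis — the data do not fit the 3:1 ratio.

8.889; not consistent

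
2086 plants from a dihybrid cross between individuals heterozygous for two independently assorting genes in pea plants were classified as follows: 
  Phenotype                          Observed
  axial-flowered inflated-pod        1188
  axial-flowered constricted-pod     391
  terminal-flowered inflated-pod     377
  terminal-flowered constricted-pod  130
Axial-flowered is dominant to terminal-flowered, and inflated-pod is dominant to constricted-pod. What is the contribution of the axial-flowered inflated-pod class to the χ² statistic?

A dihybrid F₂ with independent assortment and complete dominance at both loci gives a 9:3:3:1 phenotypic ratio.
Total ratio parts = 16. Expected numbers out of 2086:
  axial-flowered inflated-pod: 2086 × 9/16 = 1173.375
  axial-flowered constricted-pod: 2086 × 3/16 = 391.125
  terminal-flowered inflated-pod: 2086 × 3/16 = 391.125
  terminal-flowered constricted-pod: 2086 × 1/16 = 130.375
Contribution of axial-flowered inflated-pod: (1188 − 1173.375)² / 1173.375 = 0.1823

0.182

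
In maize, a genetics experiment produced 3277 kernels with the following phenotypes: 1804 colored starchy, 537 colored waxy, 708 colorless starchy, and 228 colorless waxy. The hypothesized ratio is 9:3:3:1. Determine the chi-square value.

Expected counts for N = 3277 under a 9:3:3:1 ratio (total parts = 16):
  colored starchy: 3277 × 9/16 = 1843.3125
  colored waxy: 3277 × 3/16 = 614.4375
  colorless starchy: 3277 × 3/16 = 614.4375
  colorless waxy: 3277 × 1/16 = 204.8125
χ² = Σ (O − E)² / E
  colored starchy: (1804 − 1843.3125)² / 1843.3125 = 0.8384
  colored waxy: (537 − 614.4375)² / 614.4375 = 9.7594
  colorless starchy: (708 − 614.4375)² / 614.4375 = 14.2471
  colorless waxy: (228 − 204.8125)² / 204.8125 = 2.6251
χ² = 0.8384 + 9.7594 + 14.2471 + 2.6251 = 27.470

27.470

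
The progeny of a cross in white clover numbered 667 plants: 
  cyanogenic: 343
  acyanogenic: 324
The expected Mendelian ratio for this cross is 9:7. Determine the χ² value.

6.312

Under the 9:7 hypothesis (Σ ratio = 16, N = 667):
  cyanogenic: 667 × 9/16 = 375.1875
  acyanogenic: 667 × 7/16 = 291.8125
χ² = Σ (O − E)² / E
  cyanogenic: (343 − 375.1875)² / 375.1875 = 2.7614
  acyanogenic: (324 − 291.8125)² / 291.8125 = 3.5503
χ² = 2.7614 + 3.5503 = 6.3117 ≈ 6.312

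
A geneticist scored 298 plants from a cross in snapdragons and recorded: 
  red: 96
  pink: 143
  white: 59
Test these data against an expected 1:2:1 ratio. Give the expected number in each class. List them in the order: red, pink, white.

74.5, 149, 74.5

The 1:2:1 ratio has 4 parts, so with N = 298 the expected counts are:
  red: 298 × 1/4 = 74.5
  pink: 298 × 2/4 = 149
  white: 298 × 1/4 = 74.5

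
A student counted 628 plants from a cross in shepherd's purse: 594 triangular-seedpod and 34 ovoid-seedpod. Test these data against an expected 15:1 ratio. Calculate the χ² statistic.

0.749

Total ratio parts = 16. Expected numbers out of 628:
  triangular-seedpod: 628 × 15/16 = 588.75
  ovoid-seedpod: 628 × 1/16 = 39.25
χ² = Σ (O − E)² / E
  triangular-seedpod: (594 − 588.75)² / 588.75 = 0.0468
  ovoid-seedpod: (34 − 39.25)² / 39.25 = 0.7022
χ² = 0.0468 + 0.7022 = 0.749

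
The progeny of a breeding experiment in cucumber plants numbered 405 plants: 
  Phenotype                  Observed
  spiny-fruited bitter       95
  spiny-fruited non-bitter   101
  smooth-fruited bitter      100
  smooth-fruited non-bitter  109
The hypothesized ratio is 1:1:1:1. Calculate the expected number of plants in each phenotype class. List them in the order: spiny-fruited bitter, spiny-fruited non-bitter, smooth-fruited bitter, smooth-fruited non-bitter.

Expected counts for N = 405 under a 1:1:1:1 ratio (total parts = 4):
  spiny-fruited bitter: 405 × 1/4 = 101.25
  spiny-fruited non-bitter: 405 × 1/4 = 101.25
  smooth-fruited bitter: 405 × 1/4 = 101.25
  smooth-fruited non-bitter: 405 × 1/4 = 101.25

101.25, 101.25, 101.25, 101.25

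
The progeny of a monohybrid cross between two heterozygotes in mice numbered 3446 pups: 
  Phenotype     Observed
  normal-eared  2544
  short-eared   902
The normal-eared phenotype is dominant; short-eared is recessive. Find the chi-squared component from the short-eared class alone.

1.904

For a monohybrid cross between heterozygotes with complete dominance, the expected phenotypic ratio is 3:1.
Total ratio parts = 4. Expected numbers out of 3446:
  normal-eared: 3446 × 3/4 = 2584.5
  short-eared: 3446 × 1/4 = 861.5
Contribution of short-eared: (902 − 861.5)² / 861.5 = 1.9039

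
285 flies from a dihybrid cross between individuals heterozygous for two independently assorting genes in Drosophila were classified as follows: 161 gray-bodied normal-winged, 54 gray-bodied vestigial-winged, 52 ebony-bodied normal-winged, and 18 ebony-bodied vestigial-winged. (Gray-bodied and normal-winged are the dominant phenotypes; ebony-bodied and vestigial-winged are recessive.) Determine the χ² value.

0.050

A dihybrid F₂ with independent assortment and complete dominance at both loci gives a 9:3:3:1 phenotypic ratio.
Under the 9:3:3:1 hypothesis (Σ ratio = 16, N = 285):
  gray-bodied normal-winged: 285 × 9/16 = 160.3125
  gray-bodied vestigial-winged: 285 × 3/16 = 53.4375
  ebony-bodied normal-winged: 285 × 3/16 = 53.4375
  ebony-bodied vestigial-winged: 285 × 1/16 = 17.8125
χ² = Σ (O − E)² / E
  gray-bodied normal-winged: (161 − 160.3125)² / 160.3125 = 0.0029
  gray-bodied vestigial-winged: (54 − 53.4375)² / 53.4375 = 0.0059
  ebony-bodied normal-winged: (52 − 53.4375)² / 53.4375 = 0.0387
  ebony-bodied vestigial-winged: (18 − 17.8125)² / 17.8125 = 0.0020
χ² = 0.0029 + 0.0059 + 0.0387 + 0.0020 = 0.0495 ≈ 0.050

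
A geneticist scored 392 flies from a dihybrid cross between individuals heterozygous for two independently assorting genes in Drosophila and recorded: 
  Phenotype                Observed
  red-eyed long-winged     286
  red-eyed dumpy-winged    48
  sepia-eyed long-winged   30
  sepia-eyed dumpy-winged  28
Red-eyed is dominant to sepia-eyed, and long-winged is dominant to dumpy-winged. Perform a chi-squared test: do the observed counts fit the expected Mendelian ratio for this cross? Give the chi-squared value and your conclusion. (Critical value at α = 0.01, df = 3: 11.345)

A dihybrid F₂ with independent assortment and complete dominance at both loci gives a 9:3:3:1 phenotypic ratio.
Total ratio parts = 16. Expected numbers out of 392:
  red-eyed long-winged: 392 × 9/16 = 220.5
  red-eyed dumpy-winged: 392 × 3/16 = 73.5
  sepia-eyed long-winged: 392 × 3/16 = 73.5
  sepia-eyed dumpy-winged: 392 × 1/16 = 24.5
χ² = Σ (O − E)² / E
  red-eyed long-winged: (286 − 220.5)² / 220.5 = 19.4569
  red-eyed dumpy-winged: (48 − 73.5)² / 73.5 = 8.8469
  sepia-eyed long-winged: (30 − 73.5)² / 73.5 = 25.7449
  sepia-eyed dumpy-winged: (28 − 24.5)² / 24.5 = 0.5000
χ² = 19.4569 + 8.8469 + 25.7449 + 0.5000 = 54.5487 ≈ 54.549
Degrees of freedom = 4 − 1 = 3; critical value at α = 0.01 is 11.345.
Since 54.549 > 11.345, we reject the null hypothesis — the data do not fit the 9:3:3:1 ratio.

54.549; not consistent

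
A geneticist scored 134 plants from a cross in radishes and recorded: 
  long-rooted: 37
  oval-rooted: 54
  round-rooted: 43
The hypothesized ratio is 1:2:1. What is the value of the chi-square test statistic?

Expected counts for N = 134 under a 1:2:1 ratio (total parts = 4):
  long-rooted: 134 × 1/4 = 33.5
  oval-rooted: 134 × 2/4 = 67
  round-rooted: 134 × 1/4 = 33.5
χ² = Σ (O − E)² / E
  long-rooted: (37 − 33.5)² / 33.5 = 0.3657
  oval-rooted: (54 − 67)² / 67 = 2.5224
  round-rooted: (43 − 33.5)² / 33.5 = 2.6940
χ² = 0.3657 + 2.5224 + 2.6940 = 5.5821 ≈ 5.582

5.582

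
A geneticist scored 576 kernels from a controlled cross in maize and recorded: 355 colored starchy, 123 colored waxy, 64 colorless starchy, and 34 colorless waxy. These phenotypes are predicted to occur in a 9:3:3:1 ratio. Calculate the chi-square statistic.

The 9:3:3:1 ratio has 16 parts, so with N = 576 the expected counts are:
  colored starchy: 576 × 9/16 = 324
  colored waxy: 576 × 3/16 = 108
  colorless starchy: 576 × 3/16 = 108
  colorless waxy: 576 × 1/16 = 36
χ² = Σ (O − E)² / E
  colored starchy: (355 − 324)² / 324 = 2.9660
  colored waxy: (123 − 108)² / 108 = 2.0833
  colorless starchy: (64 − 108)² / 108 = 17.9259
  colorless waxy: (34 − 36)² / 36 = 0.1111
χ² = 2.9660 + 2.0833 + 17.9259 + 0.1111 = 23.0863 ≈ 23.086

23.086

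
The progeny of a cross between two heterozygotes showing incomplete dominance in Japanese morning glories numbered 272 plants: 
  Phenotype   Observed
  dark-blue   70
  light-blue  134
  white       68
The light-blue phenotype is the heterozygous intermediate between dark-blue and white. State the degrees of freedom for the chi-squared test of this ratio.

With incomplete dominance, a heterozygote × heterozygote cross gives a 1:2:1 phenotypic ratio.
A goodness-of-fit test with 3 phenotype classes has df = 3 − 1 = 2.

2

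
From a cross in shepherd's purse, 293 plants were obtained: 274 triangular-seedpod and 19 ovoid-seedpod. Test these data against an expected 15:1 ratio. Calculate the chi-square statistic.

0.028

The 15:1 ratio has 16 parts, so with N = 293 the expected counts are:
  triangular-seedpod: 293 × 15/16 = 274.6875
  ovoid-seedpod: 293 × 1/16 = 18.3125
χ² = Σ (O − E)² / E
  triangular-seedpod: (274 − 274.6875)² / 274.6875 = 0.0017
  ovoid-seedpod: (19 − 18.3125)² / 18.3125 = 0.0258
χ² = 0.0017 + 0.0258 = 0.0275 ≈ 0.028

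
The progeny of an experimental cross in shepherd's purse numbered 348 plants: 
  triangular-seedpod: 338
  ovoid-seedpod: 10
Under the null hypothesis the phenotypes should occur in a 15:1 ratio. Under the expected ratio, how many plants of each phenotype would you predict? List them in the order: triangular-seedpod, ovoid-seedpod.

326.25, 21.75

Under the 15:1 hypothesis (Σ ratio = 16, N = 348):
  triangular-seedpod: 348 × 15/16 = 326.25
  ovoid-seedpod: 348 × 1/16 = 21.75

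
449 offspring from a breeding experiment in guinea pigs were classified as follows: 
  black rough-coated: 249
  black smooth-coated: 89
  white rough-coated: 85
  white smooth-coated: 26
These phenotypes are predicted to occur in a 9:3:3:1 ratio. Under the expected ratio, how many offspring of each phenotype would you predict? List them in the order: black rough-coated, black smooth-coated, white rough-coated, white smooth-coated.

The 9:3:3:1 ratio has 16 parts, so with N = 449 the expected counts are:
  black rough-coated: 449 × 9/16 = 252.5625
  black smooth-coated: 449 × 3/16 = 84.1875
  white rough-coated: 449 × 3/16 = 84.1875
  white smooth-coated: 449 × 1/16 = 28.0625

252.5625, 84.1875, 84.1875, 28.0625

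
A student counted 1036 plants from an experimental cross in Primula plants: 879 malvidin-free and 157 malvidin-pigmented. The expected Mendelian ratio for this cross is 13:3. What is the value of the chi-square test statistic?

8.792

Under the 13:3 hypothesis (Σ ratio = 16, N = 1036):
  malvidin-free: 1036 × 13/16 = 841.75
  malvidin-pigmented: 1036 × 3/16 = 194.25
χ² = Σ (O − E)² / E
  malvidin-free: (879 − 841.75)² / 841.75 = 1.6484
  malvidin-pigmented: (157 − 194.25)² / 194.25 = 7.1432
χ² = 1.6484 + 7.1432 = 8.7916 ≈ 8.792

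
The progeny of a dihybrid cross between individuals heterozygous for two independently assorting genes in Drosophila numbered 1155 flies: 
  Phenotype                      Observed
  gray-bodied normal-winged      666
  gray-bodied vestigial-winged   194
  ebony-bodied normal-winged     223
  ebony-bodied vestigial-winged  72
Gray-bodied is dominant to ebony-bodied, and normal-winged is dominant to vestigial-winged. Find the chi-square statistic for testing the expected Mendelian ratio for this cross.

A dihybrid F₂ with independent assortment and complete dominance at both loci gives a 9:3:3:1 phenotypic ratio.
Under the 9:3:3:1 hypothesis (Σ ratio = 16, N = 1155):
  gray-bodied normal-winged: 1155 × 9/16 = 649.6875
  gray-bodied vestigial-winged: 1155 × 3/16 = 216.5625
  ebony-bodied normal-winged: 1155 × 3/16 = 216.5625
  ebony-bodied vestigial-winged: 1155 × 1/16 = 72.1875
χ² = Σ (O − E)² / E
  gray-bodied normal-winged: (666 − 649.6875)² / 649.6875 = 0.4096
  gray-bodied vestigial-winged: (194 − 216.5625)² / 216.5625 = 2.3507
  ebony-bodied normal-winged: (223 − 216.5625)² / 216.5625 = 0.1914
  ebony-bodied vestigial-winged: (72 − 72.1875)² / 72.1875 = 0.0005
χ² = 0.4096 + 2.3507 + 0.1914 + 0.0005 = 2.9522 ≈ 2.952

2.952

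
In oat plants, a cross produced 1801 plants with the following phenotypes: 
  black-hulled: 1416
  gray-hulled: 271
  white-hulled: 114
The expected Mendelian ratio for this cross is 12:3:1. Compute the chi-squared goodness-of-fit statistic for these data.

16.340

Total ratio parts = 16. Expected numbers out of 1801:
  black-hulled: 1801 × 12/16 = 1350.75
  gray-hulled: 1801 × 3/16 = 337.6875
  white-hulled: 1801 × 1/16 = 112.5625
χ² = Σ (O − E)² / E
  black-hulled: (1416 − 1350.75)² / 1350.75 = 3.1520
  gray-hulled: (271 − 337.6875)² / 337.6875 = 13.1696
  white-hulled: (114 − 112.5625)² / 112.5625 = 0.0184
χ² = 3.1520 + 13.1696 + 0.0184 = 16.340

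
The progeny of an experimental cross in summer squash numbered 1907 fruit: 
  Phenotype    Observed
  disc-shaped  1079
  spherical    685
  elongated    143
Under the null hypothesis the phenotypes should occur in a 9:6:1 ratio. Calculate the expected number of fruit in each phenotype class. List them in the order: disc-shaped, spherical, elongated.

1072.6875, 715.125, 119.1875

Expected counts for N = 1907 under a 9:6:1 ratio (total parts = 16):
  disc-shaped: 1907 × 9/16 = 1072.6875
  spherical: 1907 × 6/16 = 715.125
  elongated: 1907 × 1/16 = 119.1875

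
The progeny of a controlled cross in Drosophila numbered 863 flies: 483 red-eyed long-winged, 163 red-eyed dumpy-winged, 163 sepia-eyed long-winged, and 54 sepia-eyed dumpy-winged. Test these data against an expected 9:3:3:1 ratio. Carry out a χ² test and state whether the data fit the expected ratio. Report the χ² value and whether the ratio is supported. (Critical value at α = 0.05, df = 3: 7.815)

0.030; consistent

The 9:3:3:1 ratio has 16 parts, so with N = 863 the expected counts are:
  red-eyed long-winged: 863 × 9/16 = 485.4375
  red-eyed dumpy-winged: 863 × 3/16 = 161.8125
  sepia-eyed long-winged: 863 × 3/16 = 161.8125
  sepia-eyed dumpy-winged: 863 × 1/16 = 53.9375
χ² = Σ (O − E)² / E
  red-eyed long-winged: (483 − 485.4375)² / 485.4375 = 0.0122
  red-eyed dumpy-winged: (163 − 161.8125)² / 161.8125 = 0.0087
  sepia-eyed long-winged: (163 − 161.8125)² / 161.8125 = 0.0087
  sepia-eyed dumpy-winged: (54 − 53.9375)² / 53.9375 = 0.0001
χ² = 0.0122 + 0.0087 + 0.0087 + 0.0001 = 0.0297 ≈ 0.030
Degrees of freedom = 4 − 1 = 3; critical value at α = 0.05 is 7.815.
Since 0.030 < 7.815, we fail to reject the null hypothesis — the data are consistent with the 9:3:3:1 ratio.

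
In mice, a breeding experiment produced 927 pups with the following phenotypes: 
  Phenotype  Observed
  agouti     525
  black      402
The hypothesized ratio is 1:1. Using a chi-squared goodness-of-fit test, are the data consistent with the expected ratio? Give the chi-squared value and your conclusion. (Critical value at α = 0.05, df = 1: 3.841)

16.320; not consistent

Under the 1:1 hypothesis (Σ ratio = 2, N = 927):
  agouti: 927 × 1/2 = 463.5
  black: 927 × 1/2 = 463.5
χ² = Σ (O − E)² / E
  agouti: (525 − 463.5)² / 463.5 = 8.1602
  black: (402 − 463.5)² / 463.5 = 8.1602
χ² = 8.1602 + 8.1602 = 16.3204 ≈ 16.320
Degrees of freedom = 2 − 1 = 1; critical value at α = 0.05 is 3.841.
Since 16.320 > 3.841, we reject the null hypothesis — the data do not fit the 1:1 ratio.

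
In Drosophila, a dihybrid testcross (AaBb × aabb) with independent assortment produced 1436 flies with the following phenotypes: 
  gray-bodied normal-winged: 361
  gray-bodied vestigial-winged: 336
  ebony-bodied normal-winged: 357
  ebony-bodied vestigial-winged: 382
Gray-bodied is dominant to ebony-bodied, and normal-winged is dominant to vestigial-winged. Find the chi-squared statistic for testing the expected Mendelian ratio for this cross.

2.969

A dihybrid testcross with independent assortment gives a 1:1:1:1 ratio.
Expected counts for N = 1436 under a 1:1:1:1 ratio (total parts = 4):
  gray-bodied normal-winged: 1436 × 1/4 = 359
  gray-bodied vestigial-winged: 1436 × 1/4 = 359
  ebony-bodied normal-winged: 1436 × 1/4 = 359
  ebony-bodied vestigial-winged: 1436 × 1/4 = 359
χ² = Σ (O − E)² / E
  gray-bodied normal-winged: (361 − 359)² / 359 = 0.0111
  gray-bodied vestigial-winged: (336 − 359)² / 359 = 1.4735
  ebony-bodied normal-winged: (357 − 359)² / 359 = 0.0111
  ebony-bodied vestigial-winged: (382 − 359)² / 359 = 1.4735
χ² = 0.0111 + 1.4735 + 0.0111 + 1.4735 = 2.9692 ≈ 2.969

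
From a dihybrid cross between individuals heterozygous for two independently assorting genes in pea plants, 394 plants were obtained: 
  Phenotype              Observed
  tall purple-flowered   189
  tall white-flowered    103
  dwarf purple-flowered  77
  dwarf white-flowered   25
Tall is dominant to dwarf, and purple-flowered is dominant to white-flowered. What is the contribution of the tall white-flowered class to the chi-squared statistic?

A dihybrid F₂ with independent assortment and complete dominance at both loci gives a 9:3:3:1 phenotypic ratio.
Under the 9:3:3:1 hypothesis (Σ ratio = 16, N = 394):
  tall purple-flowered: 394 × 9/16 = 221.625
  tall white-flowered: 394 × 3/16 = 73.875
  dwarf purple-flowered: 394 × 3/16 = 73.875
  dwarf white-flowered: 394 × 1/16 = 24.625
Contribution of tall white-flowered: (103 − 73.875)² / 73.875 = 11.4824

11.482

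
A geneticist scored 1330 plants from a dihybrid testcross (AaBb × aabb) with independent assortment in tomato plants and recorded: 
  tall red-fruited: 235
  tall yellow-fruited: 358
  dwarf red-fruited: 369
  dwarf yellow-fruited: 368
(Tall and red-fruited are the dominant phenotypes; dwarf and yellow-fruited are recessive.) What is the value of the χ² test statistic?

38.343

A dihybrid testcross with independent assortment gives a 1:1:1:1 ratio.
Under the 1:1:1:1 hypothesis (Σ ratio = 4, N = 1330):
  tall red-fruited: 1330 × 1/4 = 332.5
  tall yellow-fruited: 1330 × 1/4 = 332.5
  dwarf red-fruited: 1330 × 1/4 = 332.5
  dwarf yellow-fruited: 1330 × 1/4 = 332.5
χ² = Σ (O − E)² / E
  tall red-fruited: (235 − 332.5)² / 332.5 = 28.5902
  tall yellow-fruited: (358 − 332.5)² / 332.5 = 1.9556
  dwarf red-fruited: (369 − 332.5)² / 332.5 = 4.0068
  dwarf yellow-fruited: (368 − 332.5)² / 332.5 = 3.7902
χ² = 28.5902 + 1.9556 + 4.0068 + 3.7902 = 38.3428 ≈ 38.343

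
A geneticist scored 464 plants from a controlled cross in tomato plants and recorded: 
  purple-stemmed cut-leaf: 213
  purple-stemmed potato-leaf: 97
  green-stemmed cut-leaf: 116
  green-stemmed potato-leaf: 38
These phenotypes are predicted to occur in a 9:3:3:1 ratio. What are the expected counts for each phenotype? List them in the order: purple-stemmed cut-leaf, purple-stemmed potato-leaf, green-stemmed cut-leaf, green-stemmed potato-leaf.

Expected counts for N = 464 under a 9:3:3:1 ratio (total parts = 16):
  purple-stemmed cut-leaf: 464 × 9/16 = 261
  purple-stemmed potato-leaf: 464 × 3/16 = 87
  green-stemmed cut-leaf: 464 × 3/16 = 87
  green-stemmed potato-leaf: 464 × 1/16 = 29

261, 87, 87, 29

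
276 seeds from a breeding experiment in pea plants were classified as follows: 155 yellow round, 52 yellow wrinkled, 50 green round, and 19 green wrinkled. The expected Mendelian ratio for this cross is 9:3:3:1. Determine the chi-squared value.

Under the 9:3:3:1 hypothesis (Σ ratio = 16, N = 276):
  yellow round: 276 × 9/16 = 155.25
  yellow wrinkled: 276 × 3/16 = 51.75
  green round: 276 × 3/16 = 51.75
  green wrinkled: 276 × 1/16 = 17.25
χ² = Σ (O − E)² / E
  yellow round: (155 − 155.25)² / 155.25 = 0.0004
  yellow wrinkled: (52 − 51.75)² / 51.75 = 0.0012
  green round: (50 − 51.75)² / 51.75 = 0.0592
  green wrinkled: (19 − 17.25)² / 17.25 = 0.1775
χ² = 0.0004 + 0.0012 + 0.0592 + 0.1775 = 0.2383 ≈ 0.238

0.238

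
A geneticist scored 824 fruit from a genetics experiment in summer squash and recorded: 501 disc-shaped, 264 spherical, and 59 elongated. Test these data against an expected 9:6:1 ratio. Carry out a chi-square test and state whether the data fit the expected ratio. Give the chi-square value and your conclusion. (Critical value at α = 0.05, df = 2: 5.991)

10.680; not consistent

Total ratio parts = 16. Expected numbers out of 824:
  disc-shaped: 824 × 9/16 = 463.5
  spherical: 824 × 6/16 = 309
  elongated: 824 × 1/16 = 51.5
χ² = Σ (O − E)² / E
  disc-shaped: (501 − 463.5)² / 463.5 = 3.0340
  spherical: (264 − 309)² / 309 = 6.5534
  elongated: (59 − 51.5)² / 51.5 = 1.0922
χ² = 3.0340 + 6.5534 + 1.0922 = 10.6796 ≈ 10.680
Degrees of freedom = 3 − 1 = 2; critical value at α = 0.05 is 5.991.
Since 10.680 > 5.991, we reject the null hypothesis — the data do not fit the 9:6:1 ratio.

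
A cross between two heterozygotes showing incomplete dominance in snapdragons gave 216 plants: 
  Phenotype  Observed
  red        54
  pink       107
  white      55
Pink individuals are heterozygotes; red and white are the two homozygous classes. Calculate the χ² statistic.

0.028

With incomplete dominance, a heterozygote × heterozygote cross gives a 1:2:1 phenotypic ratio.
Total ratio parts = 4. Expected numbers out of 216:
  red: 216 × 1/4 = 54
  pink: 216 × 2/4 = 108
  white: 216 × 1/4 = 54
χ² = Σ (O − E)² / E
  red: (54 − 54)² / 54 = 0.0000
  pink: (107 − 108)² / 108 = 0.0093
  white: (55 − 54)² / 54 = 0.0185
χ² = 0.0000 + 0.0093 + 0.0185 = 0.0278 ≈ 0.028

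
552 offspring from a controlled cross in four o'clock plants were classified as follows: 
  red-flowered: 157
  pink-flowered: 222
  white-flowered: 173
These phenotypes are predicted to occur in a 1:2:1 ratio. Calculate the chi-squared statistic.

Under the 1:2:1 hypothesis (Σ ratio = 4, N = 552):
  red-flowered: 552 × 1/4 = 138
  pink-flowered: 552 × 2/4 = 276
  white-flowered: 552 × 1/4 = 138
χ² = Σ (O − E)² / E
  red-flowered: (157 − 138)² / 138 = 2.6159
  pink-flowered: (222 − 276)² / 276 = 10.5652
  white-flowered: (173 − 138)² / 138 = 8.8768
χ² = 2.6159 + 10.5652 + 8.8768 = 22.0579 ≈ 22.058

22.058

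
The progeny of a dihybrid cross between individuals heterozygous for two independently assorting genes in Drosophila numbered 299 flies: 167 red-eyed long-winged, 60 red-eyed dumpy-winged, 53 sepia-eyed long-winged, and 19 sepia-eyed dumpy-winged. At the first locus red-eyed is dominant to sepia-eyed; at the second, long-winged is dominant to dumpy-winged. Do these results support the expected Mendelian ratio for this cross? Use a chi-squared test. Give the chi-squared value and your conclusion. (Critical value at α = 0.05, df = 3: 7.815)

0.457; consistent

A dihybrid F₂ with independent assortment and complete dominance at both loci gives a 9:3:3:1 phenotypic ratio.
Under the 9:3:3:1 hypothesis (Σ ratio = 16, N = 299):
  red-eyed long-winged: 299 × 9/16 = 168.1875
  red-eyed dumpy-winged: 299 × 3/16 = 56.0625
  sepia-eyed long-winged: 299 × 3/16 = 56.0625
  sepia-eyed dumpy-winged: 299 × 1/16 = 18.6875
χ² = Σ (O − E)² / E
  red-eyed long-winged: (167 − 168.1875)² / 168.1875 = 0.0084
  red-eyed dumpy-winged: (60 − 56.0625)² / 56.0625 = 0.2765
  sepia-eyed long-winged: (53 − 56.0625)² / 56.0625 = 0.1673
  sepia-eyed dumpy-winged: (19 − 18.6875)² / 18.6875 = 0.0052
χ² = 0.0084 + 0.2765 + 0.1673 + 0.0052 = 0.4574 ≈ 0.457
Degrees of freedom = 4 − 1 = 3; critical value at α = 0.05 is 7.815.
Since 0.457 < 7.815, we fail to reject the null hypothesis — the data are consistent with the 9:3:3:1 ratio.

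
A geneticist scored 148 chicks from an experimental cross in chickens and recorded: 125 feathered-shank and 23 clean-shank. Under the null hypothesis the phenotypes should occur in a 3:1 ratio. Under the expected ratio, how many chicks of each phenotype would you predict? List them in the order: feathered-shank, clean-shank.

111, 37

Expected counts for N = 148 under a 3:1 ratio (total parts = 4):
  feathered-shank: 148 × 3/4 = 111
  clean-shank: 148 × 1/4 = 37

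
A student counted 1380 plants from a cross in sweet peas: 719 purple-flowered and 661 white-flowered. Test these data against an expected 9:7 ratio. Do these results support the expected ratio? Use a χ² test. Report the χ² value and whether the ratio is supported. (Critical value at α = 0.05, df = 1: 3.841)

Expected counts for N = 1380 under a 9:7 ratio (total parts = 16):
  purple-flowered: 1380 × 9/16 = 776.25
  white-flowered: 1380 × 7/16 = 603.75
χ² = Σ (O − E)² / E
  purple-flowered: (719 − 776.25)² / 776.25 = 4.2223
  white-flowered: (661 − 603.75)² / 603.75 = 5.4287
χ² = 4.2223 + 5.4287 = 9.651
Degrees of freedom = 2 − 1 = 1; critical value at α = 0.05 is 3.841.
Since 9.651 > 3.841, we reject the null hypothesis — the data do not fit the 9:7 ratio.

9.651; not consistent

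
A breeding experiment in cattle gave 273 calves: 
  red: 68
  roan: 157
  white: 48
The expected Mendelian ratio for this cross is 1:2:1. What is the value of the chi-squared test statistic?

9.088

Under the 1:2:1 hypothesis (Σ ratio = 4, N = 273):
  red: 273 × 1/4 = 68.25
  roan: 273 × 2/4 = 136.5
  white: 273 × 1/4 = 68.25
χ² = Σ (O − E)² / E
  red: (68 − 68.25)² / 68.25 = 0.0009
  roan: (157 − 136.5)² / 136.5 = 3.0788
  white: (48 − 68.25)² / 68.25 = 6.0082
χ² = 0.0009 + 3.0788 + 6.0082 = 9.0879 ≈ 9.088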